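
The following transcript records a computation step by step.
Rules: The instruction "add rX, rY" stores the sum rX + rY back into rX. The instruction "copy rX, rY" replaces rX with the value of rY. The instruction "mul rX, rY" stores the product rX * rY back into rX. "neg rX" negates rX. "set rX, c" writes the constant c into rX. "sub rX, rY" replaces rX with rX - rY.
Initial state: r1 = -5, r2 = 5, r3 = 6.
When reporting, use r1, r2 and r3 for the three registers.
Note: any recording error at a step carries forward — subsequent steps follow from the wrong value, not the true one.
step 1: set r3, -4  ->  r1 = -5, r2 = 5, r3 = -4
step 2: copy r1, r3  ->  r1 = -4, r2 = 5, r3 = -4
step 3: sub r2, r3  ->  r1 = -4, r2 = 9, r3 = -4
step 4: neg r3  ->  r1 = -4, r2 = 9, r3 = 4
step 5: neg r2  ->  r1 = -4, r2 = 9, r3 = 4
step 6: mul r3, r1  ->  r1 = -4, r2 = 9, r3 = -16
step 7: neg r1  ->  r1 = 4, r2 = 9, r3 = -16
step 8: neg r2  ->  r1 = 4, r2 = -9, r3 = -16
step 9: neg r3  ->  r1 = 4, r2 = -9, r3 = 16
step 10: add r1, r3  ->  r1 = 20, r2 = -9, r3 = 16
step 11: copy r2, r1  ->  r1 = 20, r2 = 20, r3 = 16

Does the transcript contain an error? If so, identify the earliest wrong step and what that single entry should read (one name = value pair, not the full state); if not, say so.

1. r3 = -4 (checks out)
2. r1 = -4 (agrees with the transcript)
3. r2 = 5 - -4 = 9 (confirmed correct)
4. r3 = -(-4) = 4 (in agreement)
5. r2 = -(9) = -9 (a discrepancy with the transcript)
First incorrect step: 5; the correct value is r2 = -9.

step 5, r2 = -9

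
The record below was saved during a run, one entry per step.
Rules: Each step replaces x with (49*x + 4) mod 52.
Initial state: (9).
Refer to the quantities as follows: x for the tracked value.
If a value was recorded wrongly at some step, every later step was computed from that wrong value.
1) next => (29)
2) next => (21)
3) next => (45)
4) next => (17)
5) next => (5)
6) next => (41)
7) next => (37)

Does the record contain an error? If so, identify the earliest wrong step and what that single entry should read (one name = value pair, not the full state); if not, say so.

step 4, x = 25

Recomputing the run from the initial state:
step 1: x = 29
step 2: x = 21
step 3: x = 45
step 4: x = 25
step 5: x = 33
step 6: x = 9
step 7: x = 29
The first disagreement with the record is at step 4, where the value should be x = 25.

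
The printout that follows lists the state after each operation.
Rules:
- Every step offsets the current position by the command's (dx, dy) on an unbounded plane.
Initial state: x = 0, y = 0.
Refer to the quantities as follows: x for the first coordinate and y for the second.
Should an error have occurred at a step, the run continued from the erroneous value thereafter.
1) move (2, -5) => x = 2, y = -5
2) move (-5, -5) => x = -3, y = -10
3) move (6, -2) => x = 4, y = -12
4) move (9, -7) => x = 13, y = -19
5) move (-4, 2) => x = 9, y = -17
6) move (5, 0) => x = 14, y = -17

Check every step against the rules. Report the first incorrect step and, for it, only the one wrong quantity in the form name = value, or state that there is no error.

step 3, x = 3

step 1: x = 0 + (2) = 2, y = 0 + (-5) = -5 -> no discrepancy
step 2: x = 2 + (-5) = -3, y = -5 + (-5) = -10 -> agrees with the printout
step 3: x = -3 + (6) = 3, y = -10 + (-2) = -12 -> a discrepancy with the printout
First deviation found at step 3; the corrected entry is x = 3.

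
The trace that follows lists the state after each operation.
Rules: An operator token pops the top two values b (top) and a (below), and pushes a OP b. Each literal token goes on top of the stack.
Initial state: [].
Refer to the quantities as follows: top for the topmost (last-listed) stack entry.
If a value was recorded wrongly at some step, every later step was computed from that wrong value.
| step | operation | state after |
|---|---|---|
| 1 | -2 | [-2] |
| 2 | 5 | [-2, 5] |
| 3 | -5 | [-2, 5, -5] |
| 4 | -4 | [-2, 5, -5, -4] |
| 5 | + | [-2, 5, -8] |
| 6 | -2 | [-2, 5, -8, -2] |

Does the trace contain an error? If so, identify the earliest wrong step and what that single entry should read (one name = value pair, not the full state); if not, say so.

step 5, top = -9

Step 1: push -2: top = -2 — in agreement.
Step 2: push 5: top = 5 — no discrepancy.
Step 3: push -5: top = -5 — confirmed correct.
Step 4: push -4: top = -4 — checks out.
Step 5: -5 + -4 = -9 — the trace has a different value.
The audit stops at step 5: the recorded entry is wrong and should be top = -9.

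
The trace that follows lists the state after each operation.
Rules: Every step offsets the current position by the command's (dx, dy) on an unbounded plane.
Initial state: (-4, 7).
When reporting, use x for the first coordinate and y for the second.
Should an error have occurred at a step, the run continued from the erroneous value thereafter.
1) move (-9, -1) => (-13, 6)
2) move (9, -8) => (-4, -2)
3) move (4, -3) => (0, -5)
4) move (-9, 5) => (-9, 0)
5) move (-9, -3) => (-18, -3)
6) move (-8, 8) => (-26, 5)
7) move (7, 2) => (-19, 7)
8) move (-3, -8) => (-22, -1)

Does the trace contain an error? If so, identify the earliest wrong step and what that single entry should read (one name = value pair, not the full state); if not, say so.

Recomputing the run from the initial state:
step 1: x = -13, y = 6
step 2: x = -4, y = -2
step 3: x = 0, y = -5
step 4: x = -9, y = 0
step 5: x = -18, y = -3
step 6: x = -26, y = 5
step 7: x = -19, y = 7
step 8: x = -22, y = -1
This matches the trace at every step.

no error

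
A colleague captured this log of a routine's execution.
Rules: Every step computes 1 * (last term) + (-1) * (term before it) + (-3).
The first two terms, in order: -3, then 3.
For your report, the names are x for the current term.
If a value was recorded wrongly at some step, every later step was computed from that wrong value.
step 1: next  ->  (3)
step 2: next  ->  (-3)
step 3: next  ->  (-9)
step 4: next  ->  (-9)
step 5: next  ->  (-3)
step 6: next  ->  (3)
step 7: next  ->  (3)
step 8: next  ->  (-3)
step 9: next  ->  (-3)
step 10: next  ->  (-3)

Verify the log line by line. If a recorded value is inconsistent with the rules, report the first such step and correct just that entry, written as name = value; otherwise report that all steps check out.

step 1: x = 1*(3) + (-1)*(-3) + (-3) = 3 -> agrees with the log
step 2: x = 1*(3) + (-1)*(3) + (-3) = -3 -> exactly as logged
step 3: x = 1*(-3) + (-1)*(3) + (-3) = -9 -> checks out
step 4: x = 1*(-9) + (-1)*(-3) + (-3) = -9 -> agrees with the log
step 5: x = 1*(-9) + (-1)*(-9) + (-3) = -3 -> checks out
step 6: x = 1*(-3) + (-1)*(-9) + (-3) = 3 -> agrees with the log
step 7: x = 1*(3) + (-1)*(-3) + (-3) = 3 -> checks out
step 8: x = 1*(3) + (-1)*(3) + (-3) = -3 -> agrees with the log
step 9: x = 1*(-3) + (-1)*(3) + (-3) = -9 -> the recorded entry deviates here
First incorrect step: 9; the correct value is x = -9.

step 9, x = -9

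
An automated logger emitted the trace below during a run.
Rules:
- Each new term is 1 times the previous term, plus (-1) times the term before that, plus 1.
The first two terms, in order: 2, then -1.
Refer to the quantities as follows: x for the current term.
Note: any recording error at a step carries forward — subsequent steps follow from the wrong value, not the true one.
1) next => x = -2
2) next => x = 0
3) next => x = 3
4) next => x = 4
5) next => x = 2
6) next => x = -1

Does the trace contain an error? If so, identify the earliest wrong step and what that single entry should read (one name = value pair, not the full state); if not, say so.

no error

step 1: x = 1*(-1) + (-1)*(2) + (1) = -2 -> checks out
step 2: x = 1*(-2) + (-1)*(-1) + (1) = 0 -> exactly as logged
step 3: x = 1*(0) + (-1)*(-2) + (1) = 3 -> checks out
step 4: x = 1*(3) + (-1)*(0) + (1) = 4 -> exactly as logged
step 5: x = 1*(4) + (-1)*(3) + (1) = 2 -> confirmed correct
step 6: x = 1*(2) + (-1)*(4) + (1) = -1 -> checks out
Each recorded entry agrees with the recomputation.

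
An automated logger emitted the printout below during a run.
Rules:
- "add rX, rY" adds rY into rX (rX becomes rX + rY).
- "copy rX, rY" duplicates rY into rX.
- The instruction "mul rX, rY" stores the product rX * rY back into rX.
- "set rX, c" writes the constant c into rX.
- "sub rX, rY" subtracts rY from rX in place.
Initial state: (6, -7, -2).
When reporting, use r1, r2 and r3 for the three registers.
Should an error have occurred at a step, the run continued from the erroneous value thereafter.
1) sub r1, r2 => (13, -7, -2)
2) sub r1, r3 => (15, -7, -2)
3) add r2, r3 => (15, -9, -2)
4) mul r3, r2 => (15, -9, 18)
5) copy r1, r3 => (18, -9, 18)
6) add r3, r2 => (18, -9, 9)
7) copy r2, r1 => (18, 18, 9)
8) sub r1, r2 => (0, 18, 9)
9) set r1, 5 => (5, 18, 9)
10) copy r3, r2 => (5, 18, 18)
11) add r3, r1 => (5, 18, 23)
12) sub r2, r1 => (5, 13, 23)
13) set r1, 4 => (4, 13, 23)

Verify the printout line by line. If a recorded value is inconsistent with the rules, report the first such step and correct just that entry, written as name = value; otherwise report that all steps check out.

1. r1 = 6 - -7 = 13 (same as recorded)
2. r1 = 13 - -2 = 15 (checks out)
3. r2 = -7 + -2 = -9 (verified)
4. r3 = -2 * -9 = 18 (same as recorded)
5. r1 = 18 (no discrepancy)
6. r3 = 18 + -9 = 9 (no discrepancy)
7. r2 = 18 (exactly as logged)
8. r1 = 18 - 18 = 0 (confirmed correct)
9. r1 = 5 (in agreement)
10. r3 = 18 (matches)
11. r3 = 18 + 5 = 23 (consistent with the printout)
12. r2 = 18 - 5 = 13 (confirmed correct)
13. r1 = 4 (exactly as logged)
No step deviates from the rules.

no error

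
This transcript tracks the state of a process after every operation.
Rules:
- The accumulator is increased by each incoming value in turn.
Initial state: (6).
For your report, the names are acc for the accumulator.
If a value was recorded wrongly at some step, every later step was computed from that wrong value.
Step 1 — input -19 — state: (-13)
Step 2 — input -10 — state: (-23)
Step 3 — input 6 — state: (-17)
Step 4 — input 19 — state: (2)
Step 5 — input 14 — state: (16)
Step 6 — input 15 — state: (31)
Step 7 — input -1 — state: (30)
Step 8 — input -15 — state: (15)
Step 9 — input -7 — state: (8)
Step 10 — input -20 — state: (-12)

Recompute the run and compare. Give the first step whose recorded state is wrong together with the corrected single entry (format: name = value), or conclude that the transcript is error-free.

no error

Step 1: acc = 6 + -19 = -13 — verified.
Step 2: acc = -13 + -10 = -23 — in agreement.
Step 3: acc = -23 + 6 = -17 — checks out.
Step 4: acc = -17 + 19 = 2 — agrees with the transcript.
Step 5: acc = 2 + 14 = 16 — exactly as logged.
Step 6: acc = 16 + 15 = 31 — agrees with the transcript.
Step 7: acc = 31 + -1 = 30 — exactly as logged.
Step 8: acc = 30 + -15 = 15 — consistent with the transcript.
Step 9: acc = 15 + -7 = 8 — exactly as logged.
Step 10: acc = 8 + -20 = -12 — matches.
Each recorded entry agrees with the recomputation.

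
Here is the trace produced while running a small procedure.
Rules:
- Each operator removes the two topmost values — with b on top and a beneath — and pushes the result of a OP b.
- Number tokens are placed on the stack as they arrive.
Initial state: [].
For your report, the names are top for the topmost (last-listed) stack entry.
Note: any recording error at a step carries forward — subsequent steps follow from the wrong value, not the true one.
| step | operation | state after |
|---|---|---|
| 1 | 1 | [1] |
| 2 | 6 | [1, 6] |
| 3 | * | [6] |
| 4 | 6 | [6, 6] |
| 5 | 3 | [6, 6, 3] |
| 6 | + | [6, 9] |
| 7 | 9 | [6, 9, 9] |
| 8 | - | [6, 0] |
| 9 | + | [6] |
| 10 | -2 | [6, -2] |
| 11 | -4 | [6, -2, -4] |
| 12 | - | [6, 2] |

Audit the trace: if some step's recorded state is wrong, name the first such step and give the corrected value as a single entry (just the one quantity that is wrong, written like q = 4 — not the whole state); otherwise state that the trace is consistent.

no error

Recomputing the run from the initial state:
step 1: [1]
step 2: [1, 6]
step 3: [6]
step 4: [6, 6]
step 5: [6, 6, 3]
step 6: [6, 9]
step 7: [6, 9, 9]
step 8: [6, 0]
step 9: [6]
step 10: [6, -2]
step 11: [6, -2, -4]
step 12: [6, 2]
This matches the trace at every step.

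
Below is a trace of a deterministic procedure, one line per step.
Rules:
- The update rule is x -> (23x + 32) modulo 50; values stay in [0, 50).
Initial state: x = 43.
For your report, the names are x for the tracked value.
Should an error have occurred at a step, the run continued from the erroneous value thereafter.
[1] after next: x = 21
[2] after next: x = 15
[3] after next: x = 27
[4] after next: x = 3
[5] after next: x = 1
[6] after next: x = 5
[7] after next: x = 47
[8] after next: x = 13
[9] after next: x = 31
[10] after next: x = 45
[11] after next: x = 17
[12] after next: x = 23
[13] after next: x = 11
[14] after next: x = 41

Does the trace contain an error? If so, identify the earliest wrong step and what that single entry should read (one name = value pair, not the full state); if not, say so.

step 14, x = 35

Recomputing the run from the initial state:
step 1: x = 21
step 2: x = 15
step 3: x = 27
step 4: x = 3
step 5: x = 1
step 6: x = 5
step 7: x = 47
step 8: x = 13
step 9: x = 31
step 10: x = 45
step 11: x = 17
step 12: x = 23
step 13: x = 11
step 14: x = 35
The first disagreement with the trace is at step 14, where the value should be x = 35.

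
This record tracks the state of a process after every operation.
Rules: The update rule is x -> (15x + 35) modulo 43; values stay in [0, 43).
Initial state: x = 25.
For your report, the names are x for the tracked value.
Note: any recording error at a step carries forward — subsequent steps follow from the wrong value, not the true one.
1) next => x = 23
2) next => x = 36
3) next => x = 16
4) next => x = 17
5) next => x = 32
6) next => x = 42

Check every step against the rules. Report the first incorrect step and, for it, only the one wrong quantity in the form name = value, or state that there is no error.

Step 1: x = (15*25 + 35) mod 43 = 23 — no discrepancy.
Step 2: x = (15*23 + 35) mod 43 = 36 — confirmed correct.
Step 3: x = (15*36 + 35) mod 43 = 16 — verified.
Step 4: x = (15*16 + 35) mod 43 = 17 — confirmed correct.
Step 5: x = (15*17 + 35) mod 43 = 32 — checks out.
Step 6: x = (15*32 + 35) mod 43 = 42 — no discrepancy.
The recomputation confirms every line.

no error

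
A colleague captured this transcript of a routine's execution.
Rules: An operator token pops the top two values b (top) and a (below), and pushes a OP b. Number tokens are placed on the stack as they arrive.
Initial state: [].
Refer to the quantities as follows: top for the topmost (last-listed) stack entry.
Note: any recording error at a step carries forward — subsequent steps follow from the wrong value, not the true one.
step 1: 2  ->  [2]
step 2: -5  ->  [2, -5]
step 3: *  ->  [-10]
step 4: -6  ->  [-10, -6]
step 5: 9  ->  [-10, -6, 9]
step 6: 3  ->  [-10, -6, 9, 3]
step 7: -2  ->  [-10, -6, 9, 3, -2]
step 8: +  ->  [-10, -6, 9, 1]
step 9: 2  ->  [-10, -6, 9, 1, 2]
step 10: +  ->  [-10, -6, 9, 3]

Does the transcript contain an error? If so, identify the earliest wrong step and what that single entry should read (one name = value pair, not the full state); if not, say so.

step 1: push 2: top = 2 -> in agreement
step 2: push -5: top = -5 -> confirmed correct
step 3: 2 * -5 = -10 -> matches
step 4: push -6: top = -6 -> agrees with the transcript
step 5: push 9: top = 9 -> checks out
step 6: push 3: top = 3 -> no discrepancy
step 7: push -2: top = -2 -> no discrepancy
step 8: 3 + -2 = 1 -> in agreement
step 9: push 2: top = 2 -> verified
step 10: 1 + 2 = 3 -> agrees with the transcript
Nothing is out of place; the run is error-free.

no error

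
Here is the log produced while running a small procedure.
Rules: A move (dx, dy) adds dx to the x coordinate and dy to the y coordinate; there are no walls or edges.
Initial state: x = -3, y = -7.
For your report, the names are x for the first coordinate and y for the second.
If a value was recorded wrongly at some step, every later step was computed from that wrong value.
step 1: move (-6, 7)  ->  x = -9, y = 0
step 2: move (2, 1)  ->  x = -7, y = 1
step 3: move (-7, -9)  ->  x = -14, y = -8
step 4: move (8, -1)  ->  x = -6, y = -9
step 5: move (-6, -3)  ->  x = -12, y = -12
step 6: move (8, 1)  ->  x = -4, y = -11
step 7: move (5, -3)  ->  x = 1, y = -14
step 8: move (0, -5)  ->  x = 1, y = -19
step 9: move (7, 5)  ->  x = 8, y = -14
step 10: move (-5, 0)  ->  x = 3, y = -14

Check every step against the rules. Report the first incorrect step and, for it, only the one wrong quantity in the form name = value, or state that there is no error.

no error

Step 1: x = -3 + (-6) = -9, y = -7 + (7) = 0 — consistent with the log.
Step 2: x = -9 + (2) = -7, y = 0 + (1) = 1 — no discrepancy.
Step 3: x = -7 + (-7) = -14, y = 1 + (-9) = -8 — confirmed correct.
Step 4: x = -14 + (8) = -6, y = -8 + (-1) = -9 — checks out.
Step 5: x = -6 + (-6) = -12, y = -9 + (-3) = -12 — consistent with the log.
Step 6: x = -12 + (8) = -4, y = -12 + (1) = -11 — in agreement.
Step 7: x = -4 + (5) = 1, y = -11 + (-3) = -14 — checks out.
Step 8: x = 1 + (0) = 1, y = -14 + (-5) = -19 — in agreement.
Step 9: x = 1 + (7) = 8, y = -19 + (5) = -14 — consistent with the log.
Step 10: x = 8 + (-5) = 3, y = -14 + (0) = -14 — agrees with the log.
No step deviates from the rules.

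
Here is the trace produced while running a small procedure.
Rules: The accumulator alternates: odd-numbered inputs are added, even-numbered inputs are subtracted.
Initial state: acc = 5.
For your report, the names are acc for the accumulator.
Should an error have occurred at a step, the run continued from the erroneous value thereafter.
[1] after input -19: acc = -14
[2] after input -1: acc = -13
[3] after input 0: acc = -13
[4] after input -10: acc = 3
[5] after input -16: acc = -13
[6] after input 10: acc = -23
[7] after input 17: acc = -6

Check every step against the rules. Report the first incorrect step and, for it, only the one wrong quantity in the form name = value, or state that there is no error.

step 4, acc = -3

1. acc = 5 + -19 = -14 (exactly as logged)
2. acc = -14 - -1 = -13 (confirmed correct)
3. acc = -13 + 0 = -13 (in agreement)
4. acc = -13 - -10 = -3 (the entry is off here)
That makes step 4 the first incorrect line — acc = -3 is what it should show.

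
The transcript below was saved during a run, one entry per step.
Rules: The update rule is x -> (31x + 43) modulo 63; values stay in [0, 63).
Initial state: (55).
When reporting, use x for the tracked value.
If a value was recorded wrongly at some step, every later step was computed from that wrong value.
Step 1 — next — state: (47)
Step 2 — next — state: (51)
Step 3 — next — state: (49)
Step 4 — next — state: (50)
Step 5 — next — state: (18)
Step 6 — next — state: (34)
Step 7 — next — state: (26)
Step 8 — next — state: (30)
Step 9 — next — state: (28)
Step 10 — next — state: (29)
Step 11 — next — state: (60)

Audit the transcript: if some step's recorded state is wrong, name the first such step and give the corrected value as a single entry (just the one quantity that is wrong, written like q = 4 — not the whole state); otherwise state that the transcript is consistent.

no error

1. x = (31*55 + 43) mod 63 = 47 (in agreement)
2. x = (31*47 + 43) mod 63 = 51 (no discrepancy)
3. x = (31*51 + 43) mod 63 = 49 (verified)
4. x = (31*49 + 43) mod 63 = 50 (confirmed correct)
5. x = (31*50 + 43) mod 63 = 18 (no discrepancy)
6. x = (31*18 + 43) mod 63 = 34 (in agreement)
7. x = (31*34 + 43) mod 63 = 26 (consistent with the transcript)
8. x = (31*26 + 43) mod 63 = 30 (matches)
9. x = (31*30 + 43) mod 63 = 28 (matches)
10. x = (31*28 + 43) mod 63 = 29 (in agreement)
11. x = (31*29 + 43) mod 63 = 60 (confirmed correct)
All steps check out; nothing to correct.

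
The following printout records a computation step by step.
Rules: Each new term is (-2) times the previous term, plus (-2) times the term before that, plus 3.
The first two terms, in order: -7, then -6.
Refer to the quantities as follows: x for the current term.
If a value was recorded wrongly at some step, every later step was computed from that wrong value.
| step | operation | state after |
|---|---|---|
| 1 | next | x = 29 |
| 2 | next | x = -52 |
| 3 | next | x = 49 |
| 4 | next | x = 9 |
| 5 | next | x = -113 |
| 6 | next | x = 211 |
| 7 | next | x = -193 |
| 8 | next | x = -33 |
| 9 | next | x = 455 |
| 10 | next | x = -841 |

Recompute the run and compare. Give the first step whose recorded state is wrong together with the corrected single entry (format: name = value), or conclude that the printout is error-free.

step 1: x = -2*(-6) + (-2)*(-7) + (3) = 29 -> matches
step 2: x = -2*(29) + (-2)*(-6) + (3) = -43 -> a discrepancy with the printout
The audit stops at step 2: the recorded entry is wrong and should be x = -43.

step 2, x = -43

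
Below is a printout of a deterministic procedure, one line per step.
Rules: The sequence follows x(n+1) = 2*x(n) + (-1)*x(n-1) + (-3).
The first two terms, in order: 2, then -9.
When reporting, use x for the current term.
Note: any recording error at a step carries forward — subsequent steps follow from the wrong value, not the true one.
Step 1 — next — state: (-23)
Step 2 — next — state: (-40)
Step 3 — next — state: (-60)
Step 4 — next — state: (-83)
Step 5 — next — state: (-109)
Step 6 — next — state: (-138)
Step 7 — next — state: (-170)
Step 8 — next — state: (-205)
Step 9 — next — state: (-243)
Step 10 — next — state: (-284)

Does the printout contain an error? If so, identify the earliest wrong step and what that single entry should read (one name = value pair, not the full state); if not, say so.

no error

Recomputing the run from the initial state:
step 1: x = -23
step 2: x = -40
step 3: x = -60
step 4: x = -83
step 5: x = -109
step 6: x = -138
step 7: x = -170
step 8: x = -205
step 9: x = -243
step 10: x = -284
This matches the printout at every step.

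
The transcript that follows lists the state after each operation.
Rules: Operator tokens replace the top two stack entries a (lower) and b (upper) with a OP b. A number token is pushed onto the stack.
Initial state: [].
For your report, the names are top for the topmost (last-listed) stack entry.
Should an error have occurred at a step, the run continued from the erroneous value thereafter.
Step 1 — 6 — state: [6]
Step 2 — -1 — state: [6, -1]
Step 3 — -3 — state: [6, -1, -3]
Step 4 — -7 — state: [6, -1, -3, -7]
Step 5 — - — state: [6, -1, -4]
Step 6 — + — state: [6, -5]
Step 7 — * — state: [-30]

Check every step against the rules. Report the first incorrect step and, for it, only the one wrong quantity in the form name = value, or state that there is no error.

step 5, top = 4

1. push 6: top = 6 (checks out)
2. push -1: top = -1 (confirmed correct)
3. push -3: top = -3 (in agreement)
4. push -7: top = -7 (consistent with the transcript)
5. -3 - -7 = 4 (the transcript has a different value)
Conclusion: step 5 carries the first error; the entry should be top = 4.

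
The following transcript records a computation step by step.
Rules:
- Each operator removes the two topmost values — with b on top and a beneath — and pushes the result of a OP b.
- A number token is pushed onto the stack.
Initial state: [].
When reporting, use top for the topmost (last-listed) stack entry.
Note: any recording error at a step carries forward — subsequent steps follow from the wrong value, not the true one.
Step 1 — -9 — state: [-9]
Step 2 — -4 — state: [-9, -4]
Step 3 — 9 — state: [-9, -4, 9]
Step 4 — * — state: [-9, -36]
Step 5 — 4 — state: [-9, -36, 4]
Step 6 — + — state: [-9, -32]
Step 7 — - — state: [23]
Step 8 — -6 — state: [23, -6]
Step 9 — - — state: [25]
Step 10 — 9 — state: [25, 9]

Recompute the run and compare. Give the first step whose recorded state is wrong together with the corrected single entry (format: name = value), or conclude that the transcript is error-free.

Recomputing the run from the initial state:
step 1: [-9]
step 2: [-9, -4]
step 3: [-9, -4, 9]
step 4: [-9, -36]
step 5: [-9, -36, 4]
step 6: [-9, -32]
step 7: [23]
step 8: [23, -6]
step 9: [29]
step 10: [29, 9]
The first disagreement with the transcript is at step 9, where the value should be top = 29.

step 9, top = 29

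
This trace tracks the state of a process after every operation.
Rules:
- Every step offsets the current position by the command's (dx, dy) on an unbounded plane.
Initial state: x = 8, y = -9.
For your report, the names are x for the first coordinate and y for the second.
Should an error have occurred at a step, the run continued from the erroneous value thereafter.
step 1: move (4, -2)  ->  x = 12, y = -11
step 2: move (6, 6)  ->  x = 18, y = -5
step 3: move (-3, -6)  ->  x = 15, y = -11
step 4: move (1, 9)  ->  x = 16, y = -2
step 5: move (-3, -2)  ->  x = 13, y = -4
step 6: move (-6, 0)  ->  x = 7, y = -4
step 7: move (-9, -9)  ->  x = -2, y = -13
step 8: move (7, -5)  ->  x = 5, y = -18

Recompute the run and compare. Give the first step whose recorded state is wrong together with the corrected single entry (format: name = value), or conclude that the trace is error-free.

no error

step 1: x = 8 + (4) = 12, y = -9 + (-2) = -11 -> checks out
step 2: x = 12 + (6) = 18, y = -11 + (6) = -5 -> consistent with the trace
step 3: x = 18 + (-3) = 15, y = -5 + (-6) = -11 -> same as recorded
step 4: x = 15 + (1) = 16, y = -11 + (9) = -2 -> exactly as logged
step 5: x = 16 + (-3) = 13, y = -2 + (-2) = -4 -> in agreement
step 6: x = 13 + (-6) = 7, y = -4 + (0) = -4 -> agrees with the trace
step 7: x = 7 + (-9) = -2, y = -4 + (-9) = -13 -> no discrepancy
step 8: x = -2 + (7) = 5, y = -13 + (-5) = -18 -> matches
The whole run recomputes cleanly — no discrepancies.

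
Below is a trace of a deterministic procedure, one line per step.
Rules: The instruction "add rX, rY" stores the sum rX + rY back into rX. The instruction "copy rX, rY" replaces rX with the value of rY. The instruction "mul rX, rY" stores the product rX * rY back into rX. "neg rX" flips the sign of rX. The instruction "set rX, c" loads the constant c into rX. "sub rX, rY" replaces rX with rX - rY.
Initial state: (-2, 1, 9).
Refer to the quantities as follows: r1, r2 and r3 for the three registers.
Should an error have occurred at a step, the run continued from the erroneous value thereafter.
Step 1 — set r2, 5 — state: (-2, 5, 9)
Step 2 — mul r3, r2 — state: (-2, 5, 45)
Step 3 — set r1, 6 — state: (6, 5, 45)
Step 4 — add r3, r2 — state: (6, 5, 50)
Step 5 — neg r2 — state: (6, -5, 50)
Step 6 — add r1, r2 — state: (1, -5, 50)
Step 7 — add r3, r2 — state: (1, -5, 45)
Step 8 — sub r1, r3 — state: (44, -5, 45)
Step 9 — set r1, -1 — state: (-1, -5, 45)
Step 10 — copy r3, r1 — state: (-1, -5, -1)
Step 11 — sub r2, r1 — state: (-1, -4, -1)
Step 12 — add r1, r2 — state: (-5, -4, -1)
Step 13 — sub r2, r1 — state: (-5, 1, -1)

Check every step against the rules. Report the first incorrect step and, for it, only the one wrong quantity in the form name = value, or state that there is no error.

step 8, r1 = -44

step 1: r2 = 5 -> same as recorded
step 2: r3 = 9 * 5 = 45 -> in agreement
step 3: r1 = 6 -> no discrepancy
step 4: r3 = 45 + 5 = 50 -> agrees with the trace
step 5: r2 = -(5) = -5 -> in agreement
step 6: r1 = 6 + -5 = 1 -> confirmed correct
step 7: r3 = 50 + -5 = 45 -> no discrepancy
step 8: r1 = 1 - 45 = -44 -> a discrepancy with the trace
So the first discrepancy is step 8, where the right value is r1 = -44.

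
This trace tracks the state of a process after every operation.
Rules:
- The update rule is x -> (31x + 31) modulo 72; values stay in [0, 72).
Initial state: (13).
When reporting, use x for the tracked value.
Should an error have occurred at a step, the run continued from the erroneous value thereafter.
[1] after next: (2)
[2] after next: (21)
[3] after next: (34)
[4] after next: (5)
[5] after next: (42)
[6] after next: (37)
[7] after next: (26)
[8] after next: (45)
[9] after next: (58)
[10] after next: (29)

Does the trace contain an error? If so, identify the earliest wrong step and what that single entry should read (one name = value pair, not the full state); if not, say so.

Step 1: x = (31*13 + 31) mod 72 = 2 — agrees with the trace.
Step 2: x = (31*2 + 31) mod 72 = 21 — verified.
Step 3: x = (31*21 + 31) mod 72 = 34 — matches.
Step 4: x = (31*34 + 31) mod 72 = 5 — verified.
Step 5: x = (31*5 + 31) mod 72 = 42 — checks out.
Step 6: x = (31*42 + 31) mod 72 = 37 — matches.
Step 7: x = (31*37 + 31) mod 72 = 26 — checks out.
Step 8: x = (31*26 + 31) mod 72 = 45 — agrees with the trace.
Step 9: x = (31*45 + 31) mod 72 = 58 — consistent with the trace.
Step 10: x = (31*58 + 31) mod 72 = 29 — same as recorded.
Nothing is out of place; the run is error-free.

no error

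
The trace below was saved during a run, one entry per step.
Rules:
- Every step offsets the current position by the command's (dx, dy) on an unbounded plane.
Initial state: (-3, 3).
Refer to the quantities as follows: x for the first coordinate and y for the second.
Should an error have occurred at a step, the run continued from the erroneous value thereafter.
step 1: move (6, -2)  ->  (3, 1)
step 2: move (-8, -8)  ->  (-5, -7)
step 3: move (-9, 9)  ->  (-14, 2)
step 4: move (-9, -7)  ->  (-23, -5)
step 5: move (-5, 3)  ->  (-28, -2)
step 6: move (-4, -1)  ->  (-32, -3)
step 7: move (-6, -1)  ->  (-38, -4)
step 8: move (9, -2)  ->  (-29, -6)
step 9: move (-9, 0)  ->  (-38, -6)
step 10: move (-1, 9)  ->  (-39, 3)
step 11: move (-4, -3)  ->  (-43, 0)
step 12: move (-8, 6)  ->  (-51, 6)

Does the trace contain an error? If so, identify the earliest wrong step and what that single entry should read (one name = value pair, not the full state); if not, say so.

no error

1. x = -3 + (6) = 3, y = 3 + (-2) = 1 (no discrepancy)
2. x = 3 + (-8) = -5, y = 1 + (-8) = -7 (no discrepancy)
3. x = -5 + (-9) = -14, y = -7 + (9) = 2 (consistent with the trace)
4. x = -14 + (-9) = -23, y = 2 + (-7) = -5 (consistent with the trace)
5. x = -23 + (-5) = -28, y = -5 + (3) = -2 (confirmed correct)
6. x = -28 + (-4) = -32, y = -2 + (-1) = -3 (matches)
7. x = -32 + (-6) = -38, y = -3 + (-1) = -4 (checks out)
8. x = -38 + (9) = -29, y = -4 + (-2) = -6 (verified)
9. x = -29 + (-9) = -38, y = -6 + (0) = -6 (matches)
10. x = -38 + (-1) = -39, y = -6 + (9) = 3 (confirmed correct)
11. x = -39 + (-4) = -43, y = 3 + (-3) = 0 (verified)
12. x = -43 + (-8) = -51, y = 0 + (6) = 6 (no discrepancy)
Every step is consistent.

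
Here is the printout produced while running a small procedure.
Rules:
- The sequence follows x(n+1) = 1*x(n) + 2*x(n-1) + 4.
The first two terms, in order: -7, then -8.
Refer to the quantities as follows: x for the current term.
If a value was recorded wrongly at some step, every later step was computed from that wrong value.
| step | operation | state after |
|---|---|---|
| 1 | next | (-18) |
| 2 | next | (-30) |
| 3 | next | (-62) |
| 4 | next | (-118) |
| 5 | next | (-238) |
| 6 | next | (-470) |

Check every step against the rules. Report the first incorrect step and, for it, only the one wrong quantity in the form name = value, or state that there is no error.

no error

step 1: x = 1*(-8) + (2)*(-7) + (4) = -18 -> in agreement
step 2: x = 1*(-18) + (2)*(-8) + (4) = -30 -> agrees with the printout
step 3: x = 1*(-30) + (2)*(-18) + (4) = -62 -> verified
step 4: x = 1*(-62) + (2)*(-30) + (4) = -118 -> verified
step 5: x = 1*(-118) + (2)*(-62) + (4) = -238 -> same as recorded
step 6: x = 1*(-238) + (2)*(-118) + (4) = -470 -> checks out
No step deviates from the rules.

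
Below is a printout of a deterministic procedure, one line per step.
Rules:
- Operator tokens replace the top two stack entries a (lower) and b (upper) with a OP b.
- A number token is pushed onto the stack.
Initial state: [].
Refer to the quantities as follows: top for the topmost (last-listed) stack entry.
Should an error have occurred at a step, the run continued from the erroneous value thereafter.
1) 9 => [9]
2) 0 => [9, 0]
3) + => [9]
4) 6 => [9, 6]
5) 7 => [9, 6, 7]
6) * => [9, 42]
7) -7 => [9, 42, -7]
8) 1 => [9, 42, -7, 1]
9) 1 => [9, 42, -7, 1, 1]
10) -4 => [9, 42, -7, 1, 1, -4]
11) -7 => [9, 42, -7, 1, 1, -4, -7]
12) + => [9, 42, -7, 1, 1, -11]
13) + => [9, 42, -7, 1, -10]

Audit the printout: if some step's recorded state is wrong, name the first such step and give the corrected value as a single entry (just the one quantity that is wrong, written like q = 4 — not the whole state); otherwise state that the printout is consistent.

no error

Recomputing the run from the initial state:
step 1: [9]
step 2: [9, 0]
step 3: [9]
step 4: [9, 6]
step 5: [9, 6, 7]
step 6: [9, 42]
step 7: [9, 42, -7]
step 8: [9, 42, -7, 1]
step 9: [9, 42, -7, 1, 1]
step 10: [9, 42, -7, 1, 1, -4]
step 11: [9, 42, -7, 1, 1, -4, -7]
step 12: [9, 42, -7, 1, 1, -11]
step 13: [9, 42, -7, 1, -10]
This matches the printout at every step.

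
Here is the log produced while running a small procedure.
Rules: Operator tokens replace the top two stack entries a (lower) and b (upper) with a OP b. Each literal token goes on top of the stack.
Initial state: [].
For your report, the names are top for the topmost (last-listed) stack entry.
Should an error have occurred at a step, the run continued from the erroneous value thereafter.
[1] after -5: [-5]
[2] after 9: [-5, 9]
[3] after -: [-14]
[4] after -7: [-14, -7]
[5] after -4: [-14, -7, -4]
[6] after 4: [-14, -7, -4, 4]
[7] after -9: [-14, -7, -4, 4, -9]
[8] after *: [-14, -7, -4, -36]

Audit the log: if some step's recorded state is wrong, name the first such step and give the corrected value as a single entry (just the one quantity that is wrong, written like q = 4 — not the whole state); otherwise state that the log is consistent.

Recomputing the run from the initial state:
step 1: [-5]
step 2: [-5, 9]
step 3: [-14]
step 4: [-14, -7]
step 5: [-14, -7, -4]
step 6: [-14, -7, -4, 4]
step 7: [-14, -7, -4, 4, -9]
step 8: [-14, -7, -4, -36]
This matches the log at every step.

no error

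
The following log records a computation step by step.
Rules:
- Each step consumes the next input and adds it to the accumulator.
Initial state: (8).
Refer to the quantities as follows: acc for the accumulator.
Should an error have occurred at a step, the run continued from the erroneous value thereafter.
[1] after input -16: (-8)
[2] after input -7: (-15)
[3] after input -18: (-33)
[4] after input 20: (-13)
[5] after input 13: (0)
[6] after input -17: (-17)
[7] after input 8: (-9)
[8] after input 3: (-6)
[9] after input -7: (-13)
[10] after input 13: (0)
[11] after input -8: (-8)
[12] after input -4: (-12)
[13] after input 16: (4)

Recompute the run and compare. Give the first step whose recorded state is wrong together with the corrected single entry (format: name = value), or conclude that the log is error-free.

no error

Recomputing the run from the initial state:
step 1: acc = -8
step 2: acc = -15
step 3: acc = -33
step 4: acc = -13
step 5: acc = 0
step 6: acc = -17
step 7: acc = -9
step 8: acc = -6
step 9: acc = -13
step 10: acc = 0
step 11: acc = -8
step 12: acc = -12
step 13: acc = 4
This matches the log at every step.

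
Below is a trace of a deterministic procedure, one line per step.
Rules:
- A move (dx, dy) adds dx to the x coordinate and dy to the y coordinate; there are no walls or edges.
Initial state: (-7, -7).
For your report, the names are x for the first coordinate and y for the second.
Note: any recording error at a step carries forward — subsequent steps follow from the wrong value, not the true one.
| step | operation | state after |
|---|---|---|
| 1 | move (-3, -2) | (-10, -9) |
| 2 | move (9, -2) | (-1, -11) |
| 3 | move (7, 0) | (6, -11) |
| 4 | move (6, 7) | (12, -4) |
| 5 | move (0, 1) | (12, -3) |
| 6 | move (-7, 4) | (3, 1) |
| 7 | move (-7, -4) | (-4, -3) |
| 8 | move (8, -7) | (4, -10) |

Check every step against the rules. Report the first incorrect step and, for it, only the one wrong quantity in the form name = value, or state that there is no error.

1. x = -7 + (-3) = -10, y = -7 + (-2) = -9 (matches)
2. x = -10 + (9) = -1, y = -9 + (-2) = -11 (exactly as logged)
3. x = -1 + (7) = 6, y = -11 + (0) = -11 (same as recorded)
4. x = 6 + (6) = 12, y = -11 + (7) = -4 (in agreement)
5. x = 12 + (0) = 12, y = -4 + (1) = -3 (same as recorded)
6. x = 12 + (-7) = 5, y = -3 + (4) = 1 (the trace has a different value)
So the first discrepancy is step 6, where the right value is x = 5.

step 6, x = 5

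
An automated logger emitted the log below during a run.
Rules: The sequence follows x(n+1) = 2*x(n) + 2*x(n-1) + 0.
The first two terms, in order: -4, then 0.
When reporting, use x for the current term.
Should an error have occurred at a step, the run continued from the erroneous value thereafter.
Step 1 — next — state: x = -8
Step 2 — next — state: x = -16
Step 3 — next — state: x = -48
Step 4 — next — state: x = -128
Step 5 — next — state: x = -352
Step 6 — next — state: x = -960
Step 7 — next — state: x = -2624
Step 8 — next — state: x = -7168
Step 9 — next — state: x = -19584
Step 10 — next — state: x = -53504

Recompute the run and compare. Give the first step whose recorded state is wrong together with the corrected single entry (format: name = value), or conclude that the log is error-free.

Recomputing the run from the initial state:
step 1: x = -8
step 2: x = -16
step 3: x = -48
step 4: x = -128
step 5: x = -352
step 6: x = -960
step 7: x = -2624
step 8: x = -7168
step 9: x = -19584
step 10: x = -53504
This matches the log at every step.

no error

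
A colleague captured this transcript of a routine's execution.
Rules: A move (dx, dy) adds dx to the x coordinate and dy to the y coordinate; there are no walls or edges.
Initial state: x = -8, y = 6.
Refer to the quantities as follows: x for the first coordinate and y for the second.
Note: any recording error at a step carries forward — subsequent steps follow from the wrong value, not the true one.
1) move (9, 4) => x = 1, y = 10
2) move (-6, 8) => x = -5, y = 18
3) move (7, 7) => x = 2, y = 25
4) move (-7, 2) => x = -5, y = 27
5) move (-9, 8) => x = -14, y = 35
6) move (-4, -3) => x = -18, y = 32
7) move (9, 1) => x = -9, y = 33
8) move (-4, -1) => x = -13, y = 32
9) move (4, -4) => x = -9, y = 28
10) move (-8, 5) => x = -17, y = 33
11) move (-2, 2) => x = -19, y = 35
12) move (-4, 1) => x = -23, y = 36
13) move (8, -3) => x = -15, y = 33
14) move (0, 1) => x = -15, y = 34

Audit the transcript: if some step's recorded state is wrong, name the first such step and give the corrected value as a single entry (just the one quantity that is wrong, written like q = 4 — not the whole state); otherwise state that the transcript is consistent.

no error

Recomputing the run from the initial state:
step 1: x = 1, y = 10
step 2: x = -5, y = 18
step 3: x = 2, y = 25
step 4: x = -5, y = 27
step 5: x = -14, y = 35
step 6: x = -18, y = 32
step 7: x = -9, y = 33
step 8: x = -13, y = 32
step 9: x = -9, y = 28
step 10: x = -17, y = 33
step 11: x = -19, y = 35
step 12: x = -23, y = 36
step 13: x = -15, y = 33
step 14: x = -15, y = 34
This matches the transcript at every step.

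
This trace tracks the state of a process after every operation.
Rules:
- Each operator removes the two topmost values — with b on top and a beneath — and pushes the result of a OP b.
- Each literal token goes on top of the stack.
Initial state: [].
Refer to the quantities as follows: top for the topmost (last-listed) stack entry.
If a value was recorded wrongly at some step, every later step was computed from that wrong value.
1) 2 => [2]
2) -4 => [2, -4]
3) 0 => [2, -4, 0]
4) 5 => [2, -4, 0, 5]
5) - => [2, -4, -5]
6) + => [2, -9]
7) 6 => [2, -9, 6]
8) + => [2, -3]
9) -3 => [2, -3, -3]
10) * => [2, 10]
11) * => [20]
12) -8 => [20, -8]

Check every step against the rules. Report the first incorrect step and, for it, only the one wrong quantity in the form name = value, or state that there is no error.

Recomputing the run from the initial state:
step 1: [2]
step 2: [2, -4]
step 3: [2, -4, 0]
step 4: [2, -4, 0, 5]
step 5: [2, -4, -5]
step 6: [2, -9]
step 7: [2, -9, 6]
step 8: [2, -3]
step 9: [2, -3, -3]
step 10: [2, 9]
step 11: [18]
step 12: [18, -8]
The first disagreement with the trace is at step 10, where the value should be top = 9.

step 10, top = 9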